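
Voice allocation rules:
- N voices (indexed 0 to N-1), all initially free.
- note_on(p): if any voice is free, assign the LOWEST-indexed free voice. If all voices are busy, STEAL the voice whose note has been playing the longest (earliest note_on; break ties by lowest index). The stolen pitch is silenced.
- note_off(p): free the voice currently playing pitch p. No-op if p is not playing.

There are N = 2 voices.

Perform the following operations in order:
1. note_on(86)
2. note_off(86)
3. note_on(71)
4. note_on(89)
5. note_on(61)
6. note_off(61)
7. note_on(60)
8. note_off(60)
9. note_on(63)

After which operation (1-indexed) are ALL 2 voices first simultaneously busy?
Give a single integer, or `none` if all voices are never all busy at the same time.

Op 1: note_on(86): voice 0 is free -> assigned | voices=[86 -]
Op 2: note_off(86): free voice 0 | voices=[- -]
Op 3: note_on(71): voice 0 is free -> assigned | voices=[71 -]
Op 4: note_on(89): voice 1 is free -> assigned | voices=[71 89]
Op 5: note_on(61): all voices busy, STEAL voice 0 (pitch 71, oldest) -> assign | voices=[61 89]
Op 6: note_off(61): free voice 0 | voices=[- 89]
Op 7: note_on(60): voice 0 is free -> assigned | voices=[60 89]
Op 8: note_off(60): free voice 0 | voices=[- 89]
Op 9: note_on(63): voice 0 is free -> assigned | voices=[63 89]

Answer: 4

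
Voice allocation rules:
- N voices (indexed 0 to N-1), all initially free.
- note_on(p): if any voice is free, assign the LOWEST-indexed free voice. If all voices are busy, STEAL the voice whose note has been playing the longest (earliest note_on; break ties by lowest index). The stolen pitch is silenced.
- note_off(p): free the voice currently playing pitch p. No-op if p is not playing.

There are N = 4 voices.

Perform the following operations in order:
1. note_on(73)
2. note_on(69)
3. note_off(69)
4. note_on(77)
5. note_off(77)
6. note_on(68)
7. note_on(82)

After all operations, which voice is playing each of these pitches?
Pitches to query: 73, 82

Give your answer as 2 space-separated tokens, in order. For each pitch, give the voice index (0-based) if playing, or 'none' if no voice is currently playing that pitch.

Answer: 0 2

Derivation:
Op 1: note_on(73): voice 0 is free -> assigned | voices=[73 - - -]
Op 2: note_on(69): voice 1 is free -> assigned | voices=[73 69 - -]
Op 3: note_off(69): free voice 1 | voices=[73 - - -]
Op 4: note_on(77): voice 1 is free -> assigned | voices=[73 77 - -]
Op 5: note_off(77): free voice 1 | voices=[73 - - -]
Op 6: note_on(68): voice 1 is free -> assigned | voices=[73 68 - -]
Op 7: note_on(82): voice 2 is free -> assigned | voices=[73 68 82 -]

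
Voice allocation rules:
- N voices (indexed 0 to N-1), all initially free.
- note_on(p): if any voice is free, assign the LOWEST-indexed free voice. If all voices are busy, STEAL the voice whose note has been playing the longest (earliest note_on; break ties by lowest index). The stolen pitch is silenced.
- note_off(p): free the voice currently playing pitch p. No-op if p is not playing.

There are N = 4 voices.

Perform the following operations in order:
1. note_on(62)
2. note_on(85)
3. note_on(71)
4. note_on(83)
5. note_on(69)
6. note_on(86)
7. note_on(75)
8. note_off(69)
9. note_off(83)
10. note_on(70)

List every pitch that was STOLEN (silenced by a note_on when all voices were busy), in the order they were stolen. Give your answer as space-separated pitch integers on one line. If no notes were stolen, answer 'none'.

Op 1: note_on(62): voice 0 is free -> assigned | voices=[62 - - -]
Op 2: note_on(85): voice 1 is free -> assigned | voices=[62 85 - -]
Op 3: note_on(71): voice 2 is free -> assigned | voices=[62 85 71 -]
Op 4: note_on(83): voice 3 is free -> assigned | voices=[62 85 71 83]
Op 5: note_on(69): all voices busy, STEAL voice 0 (pitch 62, oldest) -> assign | voices=[69 85 71 83]
Op 6: note_on(86): all voices busy, STEAL voice 1 (pitch 85, oldest) -> assign | voices=[69 86 71 83]
Op 7: note_on(75): all voices busy, STEAL voice 2 (pitch 71, oldest) -> assign | voices=[69 86 75 83]
Op 8: note_off(69): free voice 0 | voices=[- 86 75 83]
Op 9: note_off(83): free voice 3 | voices=[- 86 75 -]
Op 10: note_on(70): voice 0 is free -> assigned | voices=[70 86 75 -]

Answer: 62 85 71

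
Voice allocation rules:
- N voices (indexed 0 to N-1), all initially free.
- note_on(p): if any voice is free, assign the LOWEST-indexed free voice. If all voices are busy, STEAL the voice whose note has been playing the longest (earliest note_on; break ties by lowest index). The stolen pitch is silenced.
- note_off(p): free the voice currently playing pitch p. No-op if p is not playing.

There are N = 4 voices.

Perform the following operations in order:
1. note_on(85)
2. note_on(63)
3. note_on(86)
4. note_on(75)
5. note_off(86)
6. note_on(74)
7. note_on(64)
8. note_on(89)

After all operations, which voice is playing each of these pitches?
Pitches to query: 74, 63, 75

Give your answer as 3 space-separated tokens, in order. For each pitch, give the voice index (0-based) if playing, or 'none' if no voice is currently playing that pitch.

Op 1: note_on(85): voice 0 is free -> assigned | voices=[85 - - -]
Op 2: note_on(63): voice 1 is free -> assigned | voices=[85 63 - -]
Op 3: note_on(86): voice 2 is free -> assigned | voices=[85 63 86 -]
Op 4: note_on(75): voice 3 is free -> assigned | voices=[85 63 86 75]
Op 5: note_off(86): free voice 2 | voices=[85 63 - 75]
Op 6: note_on(74): voice 2 is free -> assigned | voices=[85 63 74 75]
Op 7: note_on(64): all voices busy, STEAL voice 0 (pitch 85, oldest) -> assign | voices=[64 63 74 75]
Op 8: note_on(89): all voices busy, STEAL voice 1 (pitch 63, oldest) -> assign | voices=[64 89 74 75]

Answer: 2 none 3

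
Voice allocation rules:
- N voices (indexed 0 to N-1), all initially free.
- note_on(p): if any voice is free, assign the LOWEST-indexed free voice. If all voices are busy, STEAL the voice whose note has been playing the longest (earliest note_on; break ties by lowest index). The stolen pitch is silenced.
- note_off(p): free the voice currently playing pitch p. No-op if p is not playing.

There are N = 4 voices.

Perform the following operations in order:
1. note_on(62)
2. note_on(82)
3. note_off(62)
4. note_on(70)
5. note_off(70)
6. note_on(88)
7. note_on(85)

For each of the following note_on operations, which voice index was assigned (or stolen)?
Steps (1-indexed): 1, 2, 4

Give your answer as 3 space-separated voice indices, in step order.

Answer: 0 1 0

Derivation:
Op 1: note_on(62): voice 0 is free -> assigned | voices=[62 - - -]
Op 2: note_on(82): voice 1 is free -> assigned | voices=[62 82 - -]
Op 3: note_off(62): free voice 0 | voices=[- 82 - -]
Op 4: note_on(70): voice 0 is free -> assigned | voices=[70 82 - -]
Op 5: note_off(70): free voice 0 | voices=[- 82 - -]
Op 6: note_on(88): voice 0 is free -> assigned | voices=[88 82 - -]
Op 7: note_on(85): voice 2 is free -> assigned | voices=[88 82 85 -]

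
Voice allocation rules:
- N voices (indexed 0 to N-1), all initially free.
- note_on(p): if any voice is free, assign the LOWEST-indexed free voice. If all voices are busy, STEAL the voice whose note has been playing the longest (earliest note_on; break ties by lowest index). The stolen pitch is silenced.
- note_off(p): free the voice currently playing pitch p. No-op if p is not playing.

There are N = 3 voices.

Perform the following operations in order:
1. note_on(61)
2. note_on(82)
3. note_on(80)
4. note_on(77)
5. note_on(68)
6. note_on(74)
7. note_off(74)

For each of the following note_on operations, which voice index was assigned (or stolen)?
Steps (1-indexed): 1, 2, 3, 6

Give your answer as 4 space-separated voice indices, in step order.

Answer: 0 1 2 2

Derivation:
Op 1: note_on(61): voice 0 is free -> assigned | voices=[61 - -]
Op 2: note_on(82): voice 1 is free -> assigned | voices=[61 82 -]
Op 3: note_on(80): voice 2 is free -> assigned | voices=[61 82 80]
Op 4: note_on(77): all voices busy, STEAL voice 0 (pitch 61, oldest) -> assign | voices=[77 82 80]
Op 5: note_on(68): all voices busy, STEAL voice 1 (pitch 82, oldest) -> assign | voices=[77 68 80]
Op 6: note_on(74): all voices busy, STEAL voice 2 (pitch 80, oldest) -> assign | voices=[77 68 74]
Op 7: note_off(74): free voice 2 | voices=[77 68 -]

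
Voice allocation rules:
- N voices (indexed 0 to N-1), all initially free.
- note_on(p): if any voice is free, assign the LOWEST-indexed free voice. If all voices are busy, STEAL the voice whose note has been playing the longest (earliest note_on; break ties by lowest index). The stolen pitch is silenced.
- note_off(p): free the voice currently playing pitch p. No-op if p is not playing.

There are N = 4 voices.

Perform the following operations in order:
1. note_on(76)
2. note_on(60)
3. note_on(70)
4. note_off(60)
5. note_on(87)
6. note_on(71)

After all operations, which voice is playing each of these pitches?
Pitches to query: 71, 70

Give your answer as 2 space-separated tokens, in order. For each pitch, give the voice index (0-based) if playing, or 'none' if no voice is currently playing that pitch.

Answer: 3 2

Derivation:
Op 1: note_on(76): voice 0 is free -> assigned | voices=[76 - - -]
Op 2: note_on(60): voice 1 is free -> assigned | voices=[76 60 - -]
Op 3: note_on(70): voice 2 is free -> assigned | voices=[76 60 70 -]
Op 4: note_off(60): free voice 1 | voices=[76 - 70 -]
Op 5: note_on(87): voice 1 is free -> assigned | voices=[76 87 70 -]
Op 6: note_on(71): voice 3 is free -> assigned | voices=[76 87 70 71]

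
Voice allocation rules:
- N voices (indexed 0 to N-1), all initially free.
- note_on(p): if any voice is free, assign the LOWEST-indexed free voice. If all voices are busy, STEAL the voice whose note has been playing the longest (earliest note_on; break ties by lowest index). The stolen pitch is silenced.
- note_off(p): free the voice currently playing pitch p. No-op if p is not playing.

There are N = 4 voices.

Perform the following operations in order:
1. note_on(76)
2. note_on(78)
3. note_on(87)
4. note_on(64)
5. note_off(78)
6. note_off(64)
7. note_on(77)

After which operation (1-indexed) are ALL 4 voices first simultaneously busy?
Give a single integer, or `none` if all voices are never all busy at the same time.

Op 1: note_on(76): voice 0 is free -> assigned | voices=[76 - - -]
Op 2: note_on(78): voice 1 is free -> assigned | voices=[76 78 - -]
Op 3: note_on(87): voice 2 is free -> assigned | voices=[76 78 87 -]
Op 4: note_on(64): voice 3 is free -> assigned | voices=[76 78 87 64]
Op 5: note_off(78): free voice 1 | voices=[76 - 87 64]
Op 6: note_off(64): free voice 3 | voices=[76 - 87 -]
Op 7: note_on(77): voice 1 is free -> assigned | voices=[76 77 87 -]

Answer: 4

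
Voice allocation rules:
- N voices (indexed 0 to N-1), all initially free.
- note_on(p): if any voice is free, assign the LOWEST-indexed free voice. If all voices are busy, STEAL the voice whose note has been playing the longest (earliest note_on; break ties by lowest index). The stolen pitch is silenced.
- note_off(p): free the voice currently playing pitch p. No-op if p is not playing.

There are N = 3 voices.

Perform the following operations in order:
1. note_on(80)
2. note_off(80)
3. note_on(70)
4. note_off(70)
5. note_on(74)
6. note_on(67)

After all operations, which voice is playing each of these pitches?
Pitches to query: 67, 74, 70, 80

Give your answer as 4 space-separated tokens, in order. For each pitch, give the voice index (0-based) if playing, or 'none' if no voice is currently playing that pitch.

Op 1: note_on(80): voice 0 is free -> assigned | voices=[80 - -]
Op 2: note_off(80): free voice 0 | voices=[- - -]
Op 3: note_on(70): voice 0 is free -> assigned | voices=[70 - -]
Op 4: note_off(70): free voice 0 | voices=[- - -]
Op 5: note_on(74): voice 0 is free -> assigned | voices=[74 - -]
Op 6: note_on(67): voice 1 is free -> assigned | voices=[74 67 -]

Answer: 1 0 none none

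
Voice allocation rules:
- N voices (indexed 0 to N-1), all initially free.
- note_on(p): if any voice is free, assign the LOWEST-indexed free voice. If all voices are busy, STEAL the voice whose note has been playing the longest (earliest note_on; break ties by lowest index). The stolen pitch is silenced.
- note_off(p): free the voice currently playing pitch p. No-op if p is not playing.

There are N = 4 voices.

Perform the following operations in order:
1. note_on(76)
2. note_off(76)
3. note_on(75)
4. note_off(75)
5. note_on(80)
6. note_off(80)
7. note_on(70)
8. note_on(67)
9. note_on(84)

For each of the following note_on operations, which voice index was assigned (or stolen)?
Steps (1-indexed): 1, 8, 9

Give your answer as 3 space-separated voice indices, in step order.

Answer: 0 1 2

Derivation:
Op 1: note_on(76): voice 0 is free -> assigned | voices=[76 - - -]
Op 2: note_off(76): free voice 0 | voices=[- - - -]
Op 3: note_on(75): voice 0 is free -> assigned | voices=[75 - - -]
Op 4: note_off(75): free voice 0 | voices=[- - - -]
Op 5: note_on(80): voice 0 is free -> assigned | voices=[80 - - -]
Op 6: note_off(80): free voice 0 | voices=[- - - -]
Op 7: note_on(70): voice 0 is free -> assigned | voices=[70 - - -]
Op 8: note_on(67): voice 1 is free -> assigned | voices=[70 67 - -]
Op 9: note_on(84): voice 2 is free -> assigned | voices=[70 67 84 -]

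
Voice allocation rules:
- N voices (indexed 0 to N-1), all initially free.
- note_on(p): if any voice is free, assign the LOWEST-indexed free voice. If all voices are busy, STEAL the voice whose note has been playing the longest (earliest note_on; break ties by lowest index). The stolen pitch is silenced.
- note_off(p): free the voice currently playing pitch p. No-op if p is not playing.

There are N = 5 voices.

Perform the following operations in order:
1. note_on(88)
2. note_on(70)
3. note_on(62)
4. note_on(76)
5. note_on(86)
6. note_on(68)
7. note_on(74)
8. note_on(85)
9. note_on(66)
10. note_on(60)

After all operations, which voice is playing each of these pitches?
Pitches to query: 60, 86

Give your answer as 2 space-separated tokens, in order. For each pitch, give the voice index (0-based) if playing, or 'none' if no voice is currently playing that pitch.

Answer: 4 none

Derivation:
Op 1: note_on(88): voice 0 is free -> assigned | voices=[88 - - - -]
Op 2: note_on(70): voice 1 is free -> assigned | voices=[88 70 - - -]
Op 3: note_on(62): voice 2 is free -> assigned | voices=[88 70 62 - -]
Op 4: note_on(76): voice 3 is free -> assigned | voices=[88 70 62 76 -]
Op 5: note_on(86): voice 4 is free -> assigned | voices=[88 70 62 76 86]
Op 6: note_on(68): all voices busy, STEAL voice 0 (pitch 88, oldest) -> assign | voices=[68 70 62 76 86]
Op 7: note_on(74): all voices busy, STEAL voice 1 (pitch 70, oldest) -> assign | voices=[68 74 62 76 86]
Op 8: note_on(85): all voices busy, STEAL voice 2 (pitch 62, oldest) -> assign | voices=[68 74 85 76 86]
Op 9: note_on(66): all voices busy, STEAL voice 3 (pitch 76, oldest) -> assign | voices=[68 74 85 66 86]
Op 10: note_on(60): all voices busy, STEAL voice 4 (pitch 86, oldest) -> assign | voices=[68 74 85 66 60]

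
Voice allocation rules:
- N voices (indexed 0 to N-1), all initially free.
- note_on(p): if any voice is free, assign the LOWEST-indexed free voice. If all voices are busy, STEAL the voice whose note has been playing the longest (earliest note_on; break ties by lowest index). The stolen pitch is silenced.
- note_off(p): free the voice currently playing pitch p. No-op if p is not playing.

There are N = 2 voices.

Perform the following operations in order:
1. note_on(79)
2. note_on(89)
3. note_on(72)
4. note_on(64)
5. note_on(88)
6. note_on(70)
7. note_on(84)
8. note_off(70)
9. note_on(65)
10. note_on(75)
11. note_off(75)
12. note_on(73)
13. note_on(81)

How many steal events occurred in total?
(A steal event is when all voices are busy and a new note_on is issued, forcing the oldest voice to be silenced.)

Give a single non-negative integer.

Op 1: note_on(79): voice 0 is free -> assigned | voices=[79 -]
Op 2: note_on(89): voice 1 is free -> assigned | voices=[79 89]
Op 3: note_on(72): all voices busy, STEAL voice 0 (pitch 79, oldest) -> assign | voices=[72 89]
Op 4: note_on(64): all voices busy, STEAL voice 1 (pitch 89, oldest) -> assign | voices=[72 64]
Op 5: note_on(88): all voices busy, STEAL voice 0 (pitch 72, oldest) -> assign | voices=[88 64]
Op 6: note_on(70): all voices busy, STEAL voice 1 (pitch 64, oldest) -> assign | voices=[88 70]
Op 7: note_on(84): all voices busy, STEAL voice 0 (pitch 88, oldest) -> assign | voices=[84 70]
Op 8: note_off(70): free voice 1 | voices=[84 -]
Op 9: note_on(65): voice 1 is free -> assigned | voices=[84 65]
Op 10: note_on(75): all voices busy, STEAL voice 0 (pitch 84, oldest) -> assign | voices=[75 65]
Op 11: note_off(75): free voice 0 | voices=[- 65]
Op 12: note_on(73): voice 0 is free -> assigned | voices=[73 65]
Op 13: note_on(81): all voices busy, STEAL voice 1 (pitch 65, oldest) -> assign | voices=[73 81]

Answer: 7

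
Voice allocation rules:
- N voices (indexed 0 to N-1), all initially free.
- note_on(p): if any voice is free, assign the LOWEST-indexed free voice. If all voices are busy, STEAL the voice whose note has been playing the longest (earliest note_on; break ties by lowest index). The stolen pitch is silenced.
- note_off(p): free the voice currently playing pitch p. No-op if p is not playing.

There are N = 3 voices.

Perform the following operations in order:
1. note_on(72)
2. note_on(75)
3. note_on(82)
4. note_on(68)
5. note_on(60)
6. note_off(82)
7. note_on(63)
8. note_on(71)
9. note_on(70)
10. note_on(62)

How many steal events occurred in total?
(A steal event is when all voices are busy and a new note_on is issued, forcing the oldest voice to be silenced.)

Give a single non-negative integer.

Answer: 5

Derivation:
Op 1: note_on(72): voice 0 is free -> assigned | voices=[72 - -]
Op 2: note_on(75): voice 1 is free -> assigned | voices=[72 75 -]
Op 3: note_on(82): voice 2 is free -> assigned | voices=[72 75 82]
Op 4: note_on(68): all voices busy, STEAL voice 0 (pitch 72, oldest) -> assign | voices=[68 75 82]
Op 5: note_on(60): all voices busy, STEAL voice 1 (pitch 75, oldest) -> assign | voices=[68 60 82]
Op 6: note_off(82): free voice 2 | voices=[68 60 -]
Op 7: note_on(63): voice 2 is free -> assigned | voices=[68 60 63]
Op 8: note_on(71): all voices busy, STEAL voice 0 (pitch 68, oldest) -> assign | voices=[71 60 63]
Op 9: note_on(70): all voices busy, STEAL voice 1 (pitch 60, oldest) -> assign | voices=[71 70 63]
Op 10: note_on(62): all voices busy, STEAL voice 2 (pitch 63, oldest) -> assign | voices=[71 70 62]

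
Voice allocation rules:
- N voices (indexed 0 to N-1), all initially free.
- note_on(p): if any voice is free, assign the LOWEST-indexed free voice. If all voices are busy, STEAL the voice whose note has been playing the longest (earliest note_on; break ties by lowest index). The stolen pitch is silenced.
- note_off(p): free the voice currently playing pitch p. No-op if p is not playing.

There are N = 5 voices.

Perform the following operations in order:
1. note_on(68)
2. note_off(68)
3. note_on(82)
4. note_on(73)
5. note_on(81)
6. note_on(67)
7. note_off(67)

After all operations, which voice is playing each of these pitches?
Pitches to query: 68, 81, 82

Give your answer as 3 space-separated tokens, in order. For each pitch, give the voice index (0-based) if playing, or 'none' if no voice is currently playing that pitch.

Op 1: note_on(68): voice 0 is free -> assigned | voices=[68 - - - -]
Op 2: note_off(68): free voice 0 | voices=[- - - - -]
Op 3: note_on(82): voice 0 is free -> assigned | voices=[82 - - - -]
Op 4: note_on(73): voice 1 is free -> assigned | voices=[82 73 - - -]
Op 5: note_on(81): voice 2 is free -> assigned | voices=[82 73 81 - -]
Op 6: note_on(67): voice 3 is free -> assigned | voices=[82 73 81 67 -]
Op 7: note_off(67): free voice 3 | voices=[82 73 81 - -]

Answer: none 2 0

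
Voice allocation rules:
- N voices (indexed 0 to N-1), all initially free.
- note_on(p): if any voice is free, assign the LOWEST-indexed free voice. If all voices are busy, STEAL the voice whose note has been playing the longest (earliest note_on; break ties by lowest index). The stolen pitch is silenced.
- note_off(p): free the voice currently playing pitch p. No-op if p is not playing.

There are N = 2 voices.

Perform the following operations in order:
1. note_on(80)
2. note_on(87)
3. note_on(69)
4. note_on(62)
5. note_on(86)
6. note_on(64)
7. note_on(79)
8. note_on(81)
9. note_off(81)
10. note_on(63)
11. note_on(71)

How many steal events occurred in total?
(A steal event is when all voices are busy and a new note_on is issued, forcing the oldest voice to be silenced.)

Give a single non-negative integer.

Answer: 7

Derivation:
Op 1: note_on(80): voice 0 is free -> assigned | voices=[80 -]
Op 2: note_on(87): voice 1 is free -> assigned | voices=[80 87]
Op 3: note_on(69): all voices busy, STEAL voice 0 (pitch 80, oldest) -> assign | voices=[69 87]
Op 4: note_on(62): all voices busy, STEAL voice 1 (pitch 87, oldest) -> assign | voices=[69 62]
Op 5: note_on(86): all voices busy, STEAL voice 0 (pitch 69, oldest) -> assign | voices=[86 62]
Op 6: note_on(64): all voices busy, STEAL voice 1 (pitch 62, oldest) -> assign | voices=[86 64]
Op 7: note_on(79): all voices busy, STEAL voice 0 (pitch 86, oldest) -> assign | voices=[79 64]
Op 8: note_on(81): all voices busy, STEAL voice 1 (pitch 64, oldest) -> assign | voices=[79 81]
Op 9: note_off(81): free voice 1 | voices=[79 -]
Op 10: note_on(63): voice 1 is free -> assigned | voices=[79 63]
Op 11: note_on(71): all voices busy, STEAL voice 0 (pitch 79, oldest) -> assign | voices=[71 63]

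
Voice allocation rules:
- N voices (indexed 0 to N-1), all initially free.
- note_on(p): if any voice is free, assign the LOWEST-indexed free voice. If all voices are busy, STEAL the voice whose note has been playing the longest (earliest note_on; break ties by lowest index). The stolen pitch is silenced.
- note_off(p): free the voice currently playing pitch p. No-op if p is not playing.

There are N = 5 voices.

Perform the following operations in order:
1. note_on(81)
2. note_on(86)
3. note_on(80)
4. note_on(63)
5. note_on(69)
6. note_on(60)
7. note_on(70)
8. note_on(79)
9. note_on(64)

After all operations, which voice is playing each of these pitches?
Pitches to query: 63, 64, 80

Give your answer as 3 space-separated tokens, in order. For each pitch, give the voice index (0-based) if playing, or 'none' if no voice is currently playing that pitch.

Op 1: note_on(81): voice 0 is free -> assigned | voices=[81 - - - -]
Op 2: note_on(86): voice 1 is free -> assigned | voices=[81 86 - - -]
Op 3: note_on(80): voice 2 is free -> assigned | voices=[81 86 80 - -]
Op 4: note_on(63): voice 3 is free -> assigned | voices=[81 86 80 63 -]
Op 5: note_on(69): voice 4 is free -> assigned | voices=[81 86 80 63 69]
Op 6: note_on(60): all voices busy, STEAL voice 0 (pitch 81, oldest) -> assign | voices=[60 86 80 63 69]
Op 7: note_on(70): all voices busy, STEAL voice 1 (pitch 86, oldest) -> assign | voices=[60 70 80 63 69]
Op 8: note_on(79): all voices busy, STEAL voice 2 (pitch 80, oldest) -> assign | voices=[60 70 79 63 69]
Op 9: note_on(64): all voices busy, STEAL voice 3 (pitch 63, oldest) -> assign | voices=[60 70 79 64 69]

Answer: none 3 none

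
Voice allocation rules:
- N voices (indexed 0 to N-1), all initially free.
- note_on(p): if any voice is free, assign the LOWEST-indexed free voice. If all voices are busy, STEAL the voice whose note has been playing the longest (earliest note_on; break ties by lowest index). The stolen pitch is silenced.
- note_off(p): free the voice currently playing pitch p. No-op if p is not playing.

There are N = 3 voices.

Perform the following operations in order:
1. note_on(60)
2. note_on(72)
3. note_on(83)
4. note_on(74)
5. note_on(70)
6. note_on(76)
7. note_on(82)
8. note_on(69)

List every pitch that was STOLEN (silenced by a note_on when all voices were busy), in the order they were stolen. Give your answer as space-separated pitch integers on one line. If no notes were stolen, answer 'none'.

Answer: 60 72 83 74 70

Derivation:
Op 1: note_on(60): voice 0 is free -> assigned | voices=[60 - -]
Op 2: note_on(72): voice 1 is free -> assigned | voices=[60 72 -]
Op 3: note_on(83): voice 2 is free -> assigned | voices=[60 72 83]
Op 4: note_on(74): all voices busy, STEAL voice 0 (pitch 60, oldest) -> assign | voices=[74 72 83]
Op 5: note_on(70): all voices busy, STEAL voice 1 (pitch 72, oldest) -> assign | voices=[74 70 83]
Op 6: note_on(76): all voices busy, STEAL voice 2 (pitch 83, oldest) -> assign | voices=[74 70 76]
Op 7: note_on(82): all voices busy, STEAL voice 0 (pitch 74, oldest) -> assign | voices=[82 70 76]
Op 8: note_on(69): all voices busy, STEAL voice 1 (pitch 70, oldest) -> assign | voices=[82 69 76]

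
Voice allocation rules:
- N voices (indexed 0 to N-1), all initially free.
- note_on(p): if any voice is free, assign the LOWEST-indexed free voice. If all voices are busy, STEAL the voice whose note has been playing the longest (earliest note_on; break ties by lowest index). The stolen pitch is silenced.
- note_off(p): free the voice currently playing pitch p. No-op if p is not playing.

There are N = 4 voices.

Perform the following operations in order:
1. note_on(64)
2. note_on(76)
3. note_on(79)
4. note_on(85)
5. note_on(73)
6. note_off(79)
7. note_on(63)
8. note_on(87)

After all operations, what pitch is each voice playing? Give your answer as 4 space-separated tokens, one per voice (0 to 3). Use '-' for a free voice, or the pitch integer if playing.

Op 1: note_on(64): voice 0 is free -> assigned | voices=[64 - - -]
Op 2: note_on(76): voice 1 is free -> assigned | voices=[64 76 - -]
Op 3: note_on(79): voice 2 is free -> assigned | voices=[64 76 79 -]
Op 4: note_on(85): voice 3 is free -> assigned | voices=[64 76 79 85]
Op 5: note_on(73): all voices busy, STEAL voice 0 (pitch 64, oldest) -> assign | voices=[73 76 79 85]
Op 6: note_off(79): free voice 2 | voices=[73 76 - 85]
Op 7: note_on(63): voice 2 is free -> assigned | voices=[73 76 63 85]
Op 8: note_on(87): all voices busy, STEAL voice 1 (pitch 76, oldest) -> assign | voices=[73 87 63 85]

Answer: 73 87 63 85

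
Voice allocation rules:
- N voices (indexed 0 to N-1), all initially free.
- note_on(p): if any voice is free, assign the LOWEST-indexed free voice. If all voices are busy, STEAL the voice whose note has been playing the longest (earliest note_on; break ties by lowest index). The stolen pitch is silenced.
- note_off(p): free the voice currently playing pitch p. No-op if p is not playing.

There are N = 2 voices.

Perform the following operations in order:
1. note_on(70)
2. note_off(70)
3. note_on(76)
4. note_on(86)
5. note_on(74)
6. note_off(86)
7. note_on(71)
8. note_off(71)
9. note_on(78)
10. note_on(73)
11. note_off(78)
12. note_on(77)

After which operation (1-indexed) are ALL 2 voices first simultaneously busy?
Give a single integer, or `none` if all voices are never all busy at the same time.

Answer: 4

Derivation:
Op 1: note_on(70): voice 0 is free -> assigned | voices=[70 -]
Op 2: note_off(70): free voice 0 | voices=[- -]
Op 3: note_on(76): voice 0 is free -> assigned | voices=[76 -]
Op 4: note_on(86): voice 1 is free -> assigned | voices=[76 86]
Op 5: note_on(74): all voices busy, STEAL voice 0 (pitch 76, oldest) -> assign | voices=[74 86]
Op 6: note_off(86): free voice 1 | voices=[74 -]
Op 7: note_on(71): voice 1 is free -> assigned | voices=[74 71]
Op 8: note_off(71): free voice 1 | voices=[74 -]
Op 9: note_on(78): voice 1 is free -> assigned | voices=[74 78]
Op 10: note_on(73): all voices busy, STEAL voice 0 (pitch 74, oldest) -> assign | voices=[73 78]
Op 11: note_off(78): free voice 1 | voices=[73 -]
Op 12: note_on(77): voice 1 is free -> assigned | voices=[73 77]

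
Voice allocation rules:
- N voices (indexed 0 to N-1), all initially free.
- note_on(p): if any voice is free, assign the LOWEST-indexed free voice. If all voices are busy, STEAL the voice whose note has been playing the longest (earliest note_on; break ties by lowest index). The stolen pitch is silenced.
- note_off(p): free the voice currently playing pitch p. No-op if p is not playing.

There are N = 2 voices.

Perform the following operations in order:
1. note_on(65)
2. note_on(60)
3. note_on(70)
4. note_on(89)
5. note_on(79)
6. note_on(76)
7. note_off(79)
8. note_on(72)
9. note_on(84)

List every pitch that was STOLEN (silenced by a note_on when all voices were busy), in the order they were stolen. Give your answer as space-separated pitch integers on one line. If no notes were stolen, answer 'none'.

Op 1: note_on(65): voice 0 is free -> assigned | voices=[65 -]
Op 2: note_on(60): voice 1 is free -> assigned | voices=[65 60]
Op 3: note_on(70): all voices busy, STEAL voice 0 (pitch 65, oldest) -> assign | voices=[70 60]
Op 4: note_on(89): all voices busy, STEAL voice 1 (pitch 60, oldest) -> assign | voices=[70 89]
Op 5: note_on(79): all voices busy, STEAL voice 0 (pitch 70, oldest) -> assign | voices=[79 89]
Op 6: note_on(76): all voices busy, STEAL voice 1 (pitch 89, oldest) -> assign | voices=[79 76]
Op 7: note_off(79): free voice 0 | voices=[- 76]
Op 8: note_on(72): voice 0 is free -> assigned | voices=[72 76]
Op 9: note_on(84): all voices busy, STEAL voice 1 (pitch 76, oldest) -> assign | voices=[72 84]

Answer: 65 60 70 89 76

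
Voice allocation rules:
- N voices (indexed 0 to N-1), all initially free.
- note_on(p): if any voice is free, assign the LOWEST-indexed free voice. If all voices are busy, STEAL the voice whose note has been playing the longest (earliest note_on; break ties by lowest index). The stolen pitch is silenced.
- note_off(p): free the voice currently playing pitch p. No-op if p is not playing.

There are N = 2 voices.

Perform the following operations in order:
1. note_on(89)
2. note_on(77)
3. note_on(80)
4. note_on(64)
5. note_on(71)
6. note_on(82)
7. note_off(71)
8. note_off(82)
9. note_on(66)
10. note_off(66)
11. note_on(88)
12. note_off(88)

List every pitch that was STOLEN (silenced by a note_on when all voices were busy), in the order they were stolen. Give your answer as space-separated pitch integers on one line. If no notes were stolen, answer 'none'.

Answer: 89 77 80 64

Derivation:
Op 1: note_on(89): voice 0 is free -> assigned | voices=[89 -]
Op 2: note_on(77): voice 1 is free -> assigned | voices=[89 77]
Op 3: note_on(80): all voices busy, STEAL voice 0 (pitch 89, oldest) -> assign | voices=[80 77]
Op 4: note_on(64): all voices busy, STEAL voice 1 (pitch 77, oldest) -> assign | voices=[80 64]
Op 5: note_on(71): all voices busy, STEAL voice 0 (pitch 80, oldest) -> assign | voices=[71 64]
Op 6: note_on(82): all voices busy, STEAL voice 1 (pitch 64, oldest) -> assign | voices=[71 82]
Op 7: note_off(71): free voice 0 | voices=[- 82]
Op 8: note_off(82): free voice 1 | voices=[- -]
Op 9: note_on(66): voice 0 is free -> assigned | voices=[66 -]
Op 10: note_off(66): free voice 0 | voices=[- -]
Op 11: note_on(88): voice 0 is free -> assigned | voices=[88 -]
Op 12: note_off(88): free voice 0 | voices=[- -]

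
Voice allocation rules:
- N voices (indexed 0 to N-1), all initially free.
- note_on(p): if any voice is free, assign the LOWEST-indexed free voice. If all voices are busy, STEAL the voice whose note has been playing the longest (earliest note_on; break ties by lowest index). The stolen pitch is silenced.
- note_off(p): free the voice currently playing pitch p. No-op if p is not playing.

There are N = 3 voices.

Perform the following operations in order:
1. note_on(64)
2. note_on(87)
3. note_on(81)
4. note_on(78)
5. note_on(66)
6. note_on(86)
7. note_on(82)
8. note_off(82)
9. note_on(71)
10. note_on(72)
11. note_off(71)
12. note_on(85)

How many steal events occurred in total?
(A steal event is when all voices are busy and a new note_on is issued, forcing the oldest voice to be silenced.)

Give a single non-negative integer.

Op 1: note_on(64): voice 0 is free -> assigned | voices=[64 - -]
Op 2: note_on(87): voice 1 is free -> assigned | voices=[64 87 -]
Op 3: note_on(81): voice 2 is free -> assigned | voices=[64 87 81]
Op 4: note_on(78): all voices busy, STEAL voice 0 (pitch 64, oldest) -> assign | voices=[78 87 81]
Op 5: note_on(66): all voices busy, STEAL voice 1 (pitch 87, oldest) -> assign | voices=[78 66 81]
Op 6: note_on(86): all voices busy, STEAL voice 2 (pitch 81, oldest) -> assign | voices=[78 66 86]
Op 7: note_on(82): all voices busy, STEAL voice 0 (pitch 78, oldest) -> assign | voices=[82 66 86]
Op 8: note_off(82): free voice 0 | voices=[- 66 86]
Op 9: note_on(71): voice 0 is free -> assigned | voices=[71 66 86]
Op 10: note_on(72): all voices busy, STEAL voice 1 (pitch 66, oldest) -> assign | voices=[71 72 86]
Op 11: note_off(71): free voice 0 | voices=[- 72 86]
Op 12: note_on(85): voice 0 is free -> assigned | voices=[85 72 86]

Answer: 5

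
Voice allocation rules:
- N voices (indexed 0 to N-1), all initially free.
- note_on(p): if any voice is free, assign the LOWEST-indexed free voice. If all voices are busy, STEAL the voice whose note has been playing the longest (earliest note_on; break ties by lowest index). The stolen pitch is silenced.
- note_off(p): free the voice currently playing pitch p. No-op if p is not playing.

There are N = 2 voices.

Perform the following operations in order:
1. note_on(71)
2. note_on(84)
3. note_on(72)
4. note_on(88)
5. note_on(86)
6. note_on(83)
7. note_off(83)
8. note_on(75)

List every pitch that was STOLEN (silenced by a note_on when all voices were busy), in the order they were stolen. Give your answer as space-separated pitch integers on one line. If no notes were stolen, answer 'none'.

Answer: 71 84 72 88

Derivation:
Op 1: note_on(71): voice 0 is free -> assigned | voices=[71 -]
Op 2: note_on(84): voice 1 is free -> assigned | voices=[71 84]
Op 3: note_on(72): all voices busy, STEAL voice 0 (pitch 71, oldest) -> assign | voices=[72 84]
Op 4: note_on(88): all voices busy, STEAL voice 1 (pitch 84, oldest) -> assign | voices=[72 88]
Op 5: note_on(86): all voices busy, STEAL voice 0 (pitch 72, oldest) -> assign | voices=[86 88]
Op 6: note_on(83): all voices busy, STEAL voice 1 (pitch 88, oldest) -> assign | voices=[86 83]
Op 7: note_off(83): free voice 1 | voices=[86 -]
Op 8: note_on(75): voice 1 is free -> assigned | voices=[86 75]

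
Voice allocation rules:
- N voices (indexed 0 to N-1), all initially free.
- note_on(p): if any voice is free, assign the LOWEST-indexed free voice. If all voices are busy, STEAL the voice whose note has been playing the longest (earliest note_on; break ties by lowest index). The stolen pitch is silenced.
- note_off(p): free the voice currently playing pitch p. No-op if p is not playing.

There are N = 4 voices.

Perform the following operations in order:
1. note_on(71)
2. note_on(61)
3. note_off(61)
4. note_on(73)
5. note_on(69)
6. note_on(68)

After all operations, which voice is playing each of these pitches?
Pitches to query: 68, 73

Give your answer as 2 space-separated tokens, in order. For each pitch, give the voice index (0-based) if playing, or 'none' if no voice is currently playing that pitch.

Answer: 3 1

Derivation:
Op 1: note_on(71): voice 0 is free -> assigned | voices=[71 - - -]
Op 2: note_on(61): voice 1 is free -> assigned | voices=[71 61 - -]
Op 3: note_off(61): free voice 1 | voices=[71 - - -]
Op 4: note_on(73): voice 1 is free -> assigned | voices=[71 73 - -]
Op 5: note_on(69): voice 2 is free -> assigned | voices=[71 73 69 -]
Op 6: note_on(68): voice 3 is free -> assigned | voices=[71 73 69 68]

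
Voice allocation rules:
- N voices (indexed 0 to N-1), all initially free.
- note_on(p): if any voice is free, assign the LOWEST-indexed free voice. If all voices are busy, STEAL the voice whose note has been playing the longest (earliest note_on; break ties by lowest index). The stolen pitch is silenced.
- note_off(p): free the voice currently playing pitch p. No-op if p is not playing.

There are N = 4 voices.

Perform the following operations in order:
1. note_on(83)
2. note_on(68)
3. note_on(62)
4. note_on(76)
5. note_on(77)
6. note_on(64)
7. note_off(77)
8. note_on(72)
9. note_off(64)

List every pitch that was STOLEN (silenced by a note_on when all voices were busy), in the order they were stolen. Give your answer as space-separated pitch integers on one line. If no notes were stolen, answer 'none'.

Op 1: note_on(83): voice 0 is free -> assigned | voices=[83 - - -]
Op 2: note_on(68): voice 1 is free -> assigned | voices=[83 68 - -]
Op 3: note_on(62): voice 2 is free -> assigned | voices=[83 68 62 -]
Op 4: note_on(76): voice 3 is free -> assigned | voices=[83 68 62 76]
Op 5: note_on(77): all voices busy, STEAL voice 0 (pitch 83, oldest) -> assign | voices=[77 68 62 76]
Op 6: note_on(64): all voices busy, STEAL voice 1 (pitch 68, oldest) -> assign | voices=[77 64 62 76]
Op 7: note_off(77): free voice 0 | voices=[- 64 62 76]
Op 8: note_on(72): voice 0 is free -> assigned | voices=[72 64 62 76]
Op 9: note_off(64): free voice 1 | voices=[72 - 62 76]

Answer: 83 68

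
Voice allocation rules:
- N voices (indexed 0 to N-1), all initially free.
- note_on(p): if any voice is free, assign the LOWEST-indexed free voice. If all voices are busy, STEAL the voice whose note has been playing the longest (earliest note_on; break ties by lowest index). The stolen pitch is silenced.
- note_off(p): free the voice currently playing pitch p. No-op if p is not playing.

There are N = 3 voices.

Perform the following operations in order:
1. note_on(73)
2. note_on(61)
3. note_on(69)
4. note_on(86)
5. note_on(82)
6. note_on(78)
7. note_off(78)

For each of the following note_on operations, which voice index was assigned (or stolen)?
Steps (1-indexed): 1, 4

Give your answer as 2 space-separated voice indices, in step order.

Op 1: note_on(73): voice 0 is free -> assigned | voices=[73 - -]
Op 2: note_on(61): voice 1 is free -> assigned | voices=[73 61 -]
Op 3: note_on(69): voice 2 is free -> assigned | voices=[73 61 69]
Op 4: note_on(86): all voices busy, STEAL voice 0 (pitch 73, oldest) -> assign | voices=[86 61 69]
Op 5: note_on(82): all voices busy, STEAL voice 1 (pitch 61, oldest) -> assign | voices=[86 82 69]
Op 6: note_on(78): all voices busy, STEAL voice 2 (pitch 69, oldest) -> assign | voices=[86 82 78]
Op 7: note_off(78): free voice 2 | voices=[86 82 -]

Answer: 0 0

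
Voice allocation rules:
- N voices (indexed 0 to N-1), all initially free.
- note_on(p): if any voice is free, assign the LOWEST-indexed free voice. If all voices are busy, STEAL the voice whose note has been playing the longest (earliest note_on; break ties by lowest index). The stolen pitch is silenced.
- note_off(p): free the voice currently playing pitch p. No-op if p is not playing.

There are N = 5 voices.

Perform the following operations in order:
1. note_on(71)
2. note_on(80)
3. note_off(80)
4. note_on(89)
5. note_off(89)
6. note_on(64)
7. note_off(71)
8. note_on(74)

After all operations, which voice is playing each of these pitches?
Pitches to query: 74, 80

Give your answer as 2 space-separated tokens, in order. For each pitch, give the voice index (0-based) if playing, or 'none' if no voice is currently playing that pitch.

Answer: 0 none

Derivation:
Op 1: note_on(71): voice 0 is free -> assigned | voices=[71 - - - -]
Op 2: note_on(80): voice 1 is free -> assigned | voices=[71 80 - - -]
Op 3: note_off(80): free voice 1 | voices=[71 - - - -]
Op 4: note_on(89): voice 1 is free -> assigned | voices=[71 89 - - -]
Op 5: note_off(89): free voice 1 | voices=[71 - - - -]
Op 6: note_on(64): voice 1 is free -> assigned | voices=[71 64 - - -]
Op 7: note_off(71): free voice 0 | voices=[- 64 - - -]
Op 8: note_on(74): voice 0 is free -> assigned | voices=[74 64 - - -]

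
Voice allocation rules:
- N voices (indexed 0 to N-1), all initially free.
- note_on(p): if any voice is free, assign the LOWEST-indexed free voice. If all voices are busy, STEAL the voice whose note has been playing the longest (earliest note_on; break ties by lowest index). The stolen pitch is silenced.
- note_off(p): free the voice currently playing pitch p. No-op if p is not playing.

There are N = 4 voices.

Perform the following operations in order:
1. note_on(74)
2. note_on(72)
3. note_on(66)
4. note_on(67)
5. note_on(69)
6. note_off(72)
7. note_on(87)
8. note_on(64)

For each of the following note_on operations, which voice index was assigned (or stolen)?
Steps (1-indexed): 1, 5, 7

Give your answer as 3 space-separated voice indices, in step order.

Op 1: note_on(74): voice 0 is free -> assigned | voices=[74 - - -]
Op 2: note_on(72): voice 1 is free -> assigned | voices=[74 72 - -]
Op 3: note_on(66): voice 2 is free -> assigned | voices=[74 72 66 -]
Op 4: note_on(67): voice 3 is free -> assigned | voices=[74 72 66 67]
Op 5: note_on(69): all voices busy, STEAL voice 0 (pitch 74, oldest) -> assign | voices=[69 72 66 67]
Op 6: note_off(72): free voice 1 | voices=[69 - 66 67]
Op 7: note_on(87): voice 1 is free -> assigned | voices=[69 87 66 67]
Op 8: note_on(64): all voices busy, STEAL voice 2 (pitch 66, oldest) -> assign | voices=[69 87 64 67]

Answer: 0 0 1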